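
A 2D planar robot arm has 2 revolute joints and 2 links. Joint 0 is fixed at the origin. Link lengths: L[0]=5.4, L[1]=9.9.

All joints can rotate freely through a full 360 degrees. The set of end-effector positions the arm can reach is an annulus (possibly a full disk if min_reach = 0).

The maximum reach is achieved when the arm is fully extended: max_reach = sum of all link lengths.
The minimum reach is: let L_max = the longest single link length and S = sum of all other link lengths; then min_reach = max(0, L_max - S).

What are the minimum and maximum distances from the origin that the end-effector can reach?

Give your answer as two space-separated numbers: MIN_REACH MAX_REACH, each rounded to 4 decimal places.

Link lengths: [5.4, 9.9]
max_reach = 5.4 + 9.9 = 15.3
L_max = max([5.4, 9.9]) = 9.9
S (sum of others) = 15.3 - 9.9 = 5.4
min_reach = max(0, 9.9 - 5.4) = max(0, 4.5) = 4.5

Answer: 4.5000 15.3000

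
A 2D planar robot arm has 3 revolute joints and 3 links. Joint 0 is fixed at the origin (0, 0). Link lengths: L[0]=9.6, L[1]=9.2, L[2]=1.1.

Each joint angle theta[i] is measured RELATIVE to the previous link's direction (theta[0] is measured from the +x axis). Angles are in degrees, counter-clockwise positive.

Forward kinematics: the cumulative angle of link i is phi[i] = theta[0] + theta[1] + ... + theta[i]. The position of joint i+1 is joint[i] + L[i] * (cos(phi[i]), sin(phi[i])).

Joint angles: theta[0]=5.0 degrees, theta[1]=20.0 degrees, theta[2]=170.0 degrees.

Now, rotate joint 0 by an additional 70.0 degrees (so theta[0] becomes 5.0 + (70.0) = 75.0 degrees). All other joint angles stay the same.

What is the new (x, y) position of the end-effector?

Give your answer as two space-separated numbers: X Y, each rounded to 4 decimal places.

Answer: 1.5870 17.3421

Derivation:
joint[0] = (0.0000, 0.0000)  (base)
link 0: phi[0] = 75 = 75 deg
  cos(75 deg) = 0.2588, sin(75 deg) = 0.9659
  joint[1] = (0.0000, 0.0000) + 9.6 * (0.2588, 0.9659) = (0.0000 + 2.4847, 0.0000 + 9.2729) = (2.4847, 9.2729)
link 1: phi[1] = 75 + 20 = 95 deg
  cos(95 deg) = -0.0872, sin(95 deg) = 0.9962
  joint[2] = (2.4847, 9.2729) + 9.2 * (-0.0872, 0.9962) = (2.4847 + -0.8018, 9.2729 + 9.1650) = (1.6828, 18.4379)
link 2: phi[2] = 75 + 20 + 170 = 265 deg
  cos(265 deg) = -0.0872, sin(265 deg) = -0.9962
  joint[3] = (1.6828, 18.4379) + 1.1 * (-0.0872, -0.9962) = (1.6828 + -0.0959, 18.4379 + -1.0958) = (1.5870, 17.3421)
End effector: (1.5870, 17.3421)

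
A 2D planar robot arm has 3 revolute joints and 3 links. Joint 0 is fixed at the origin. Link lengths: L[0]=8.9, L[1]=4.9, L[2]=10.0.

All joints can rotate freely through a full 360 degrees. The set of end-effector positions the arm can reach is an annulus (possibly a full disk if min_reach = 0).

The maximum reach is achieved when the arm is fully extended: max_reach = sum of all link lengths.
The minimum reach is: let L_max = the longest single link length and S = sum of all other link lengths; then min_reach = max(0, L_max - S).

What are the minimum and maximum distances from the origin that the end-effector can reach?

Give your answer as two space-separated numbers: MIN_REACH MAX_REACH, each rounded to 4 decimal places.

Link lengths: [8.9, 4.9, 10.0]
max_reach = 8.9 + 4.9 + 10 = 23.8
L_max = max([8.9, 4.9, 10.0]) = 10
S (sum of others) = 23.8 - 10 = 13.8
min_reach = max(0, 10 - 13.8) = max(0, -3.8) = 0

Answer: 0.0000 23.8000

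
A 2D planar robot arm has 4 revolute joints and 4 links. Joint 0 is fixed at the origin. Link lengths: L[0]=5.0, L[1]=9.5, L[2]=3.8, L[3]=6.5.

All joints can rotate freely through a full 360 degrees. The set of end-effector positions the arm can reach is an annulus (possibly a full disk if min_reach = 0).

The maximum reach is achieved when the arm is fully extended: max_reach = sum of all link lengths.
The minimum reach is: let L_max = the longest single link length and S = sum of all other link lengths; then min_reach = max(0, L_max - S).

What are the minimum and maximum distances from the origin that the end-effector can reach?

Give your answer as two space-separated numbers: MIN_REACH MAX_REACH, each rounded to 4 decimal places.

Link lengths: [5.0, 9.5, 3.8, 6.5]
max_reach = 5 + 9.5 + 3.8 + 6.5 = 24.8
L_max = max([5.0, 9.5, 3.8, 6.5]) = 9.5
S (sum of others) = 24.8 - 9.5 = 15.3
min_reach = max(0, 9.5 - 15.3) = max(0, -5.8) = 0

Answer: 0.0000 24.8000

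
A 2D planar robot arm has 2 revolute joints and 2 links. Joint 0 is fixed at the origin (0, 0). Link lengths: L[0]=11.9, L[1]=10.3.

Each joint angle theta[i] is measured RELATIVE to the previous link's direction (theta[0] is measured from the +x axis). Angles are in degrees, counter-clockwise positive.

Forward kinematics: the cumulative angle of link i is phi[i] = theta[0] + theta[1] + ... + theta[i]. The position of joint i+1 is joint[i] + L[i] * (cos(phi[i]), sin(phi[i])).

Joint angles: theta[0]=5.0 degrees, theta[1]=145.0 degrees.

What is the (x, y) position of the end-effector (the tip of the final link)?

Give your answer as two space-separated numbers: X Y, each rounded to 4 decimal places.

Answer: 2.9347 6.1872

Derivation:
joint[0] = (0.0000, 0.0000)  (base)
link 0: phi[0] = 5 = 5 deg
  cos(5 deg) = 0.9962, sin(5 deg) = 0.0872
  joint[1] = (0.0000, 0.0000) + 11.9 * (0.9962, 0.0872) = (0.0000 + 11.8547, 0.0000 + 1.0372) = (11.8547, 1.0372)
link 1: phi[1] = 5 + 145 = 150 deg
  cos(150 deg) = -0.8660, sin(150 deg) = 0.5000
  joint[2] = (11.8547, 1.0372) + 10.3 * (-0.8660, 0.5000) = (11.8547 + -8.9201, 1.0372 + 5.1500) = (2.9347, 6.1872)
End effector: (2.9347, 6.1872)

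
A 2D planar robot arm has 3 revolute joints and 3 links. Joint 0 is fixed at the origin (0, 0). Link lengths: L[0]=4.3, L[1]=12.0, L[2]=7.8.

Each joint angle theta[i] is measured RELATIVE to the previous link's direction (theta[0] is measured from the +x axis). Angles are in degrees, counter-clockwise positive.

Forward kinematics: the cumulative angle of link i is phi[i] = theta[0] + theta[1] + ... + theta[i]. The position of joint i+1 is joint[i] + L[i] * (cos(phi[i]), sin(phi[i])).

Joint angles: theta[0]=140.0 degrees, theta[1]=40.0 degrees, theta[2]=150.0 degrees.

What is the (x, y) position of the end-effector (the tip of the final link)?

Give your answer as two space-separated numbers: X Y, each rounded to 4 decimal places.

Answer: -8.5390 -1.1360

Derivation:
joint[0] = (0.0000, 0.0000)  (base)
link 0: phi[0] = 140 = 140 deg
  cos(140 deg) = -0.7660, sin(140 deg) = 0.6428
  joint[1] = (0.0000, 0.0000) + 4.3 * (-0.7660, 0.6428) = (0.0000 + -3.2940, 0.0000 + 2.7640) = (-3.2940, 2.7640)
link 1: phi[1] = 140 + 40 = 180 deg
  cos(180 deg) = -1.0000, sin(180 deg) = 0.0000
  joint[2] = (-3.2940, 2.7640) + 12 * (-1.0000, 0.0000) = (-3.2940 + -12.0000, 2.7640 + 0.0000) = (-15.2940, 2.7640)
link 2: phi[2] = 140 + 40 + 150 = 330 deg
  cos(330 deg) = 0.8660, sin(330 deg) = -0.5000
  joint[3] = (-15.2940, 2.7640) + 7.8 * (0.8660, -0.5000) = (-15.2940 + 6.7550, 2.7640 + -3.9000) = (-8.5390, -1.1360)
End effector: (-8.5390, -1.1360)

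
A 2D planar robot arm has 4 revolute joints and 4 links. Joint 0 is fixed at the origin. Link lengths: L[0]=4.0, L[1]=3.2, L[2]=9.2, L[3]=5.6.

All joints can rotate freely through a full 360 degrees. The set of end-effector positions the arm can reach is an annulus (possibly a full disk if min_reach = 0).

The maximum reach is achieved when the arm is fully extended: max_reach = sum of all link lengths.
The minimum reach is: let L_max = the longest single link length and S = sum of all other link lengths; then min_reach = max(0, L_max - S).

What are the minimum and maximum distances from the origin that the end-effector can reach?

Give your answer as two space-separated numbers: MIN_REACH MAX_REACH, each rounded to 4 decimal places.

Link lengths: [4.0, 3.2, 9.2, 5.6]
max_reach = 4 + 3.2 + 9.2 + 5.6 = 22
L_max = max([4.0, 3.2, 9.2, 5.6]) = 9.2
S (sum of others) = 22 - 9.2 = 12.8
min_reach = max(0, 9.2 - 12.8) = max(0, -3.6) = 0

Answer: 0.0000 22.0000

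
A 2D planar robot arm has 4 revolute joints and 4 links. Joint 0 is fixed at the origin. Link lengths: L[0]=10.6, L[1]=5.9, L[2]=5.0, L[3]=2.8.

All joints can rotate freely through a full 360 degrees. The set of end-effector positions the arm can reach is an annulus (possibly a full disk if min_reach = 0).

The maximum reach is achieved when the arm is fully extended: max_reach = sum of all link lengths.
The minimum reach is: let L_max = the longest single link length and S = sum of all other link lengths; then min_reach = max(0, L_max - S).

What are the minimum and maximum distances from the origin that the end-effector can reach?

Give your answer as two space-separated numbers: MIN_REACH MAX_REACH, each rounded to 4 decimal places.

Answer: 0.0000 24.3000

Derivation:
Link lengths: [10.6, 5.9, 5.0, 2.8]
max_reach = 10.6 + 5.9 + 5 + 2.8 = 24.3
L_max = max([10.6, 5.9, 5.0, 2.8]) = 10.6
S (sum of others) = 24.3 - 10.6 = 13.7
min_reach = max(0, 10.6 - 13.7) = max(0, -3.1) = 0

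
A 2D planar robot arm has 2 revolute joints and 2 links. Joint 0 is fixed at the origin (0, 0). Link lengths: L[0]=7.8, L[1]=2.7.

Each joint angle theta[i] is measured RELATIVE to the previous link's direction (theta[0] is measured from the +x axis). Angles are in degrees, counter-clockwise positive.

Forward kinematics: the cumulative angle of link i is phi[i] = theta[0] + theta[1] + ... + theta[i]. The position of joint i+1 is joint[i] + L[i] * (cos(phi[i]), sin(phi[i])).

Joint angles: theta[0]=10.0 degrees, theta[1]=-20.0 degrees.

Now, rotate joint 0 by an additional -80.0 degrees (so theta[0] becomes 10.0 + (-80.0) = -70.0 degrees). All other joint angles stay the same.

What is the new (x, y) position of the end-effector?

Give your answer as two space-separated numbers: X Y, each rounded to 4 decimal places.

joint[0] = (0.0000, 0.0000)  (base)
link 0: phi[0] = -70 = -70 deg
  cos(-70 deg) = 0.3420, sin(-70 deg) = -0.9397
  joint[1] = (0.0000, 0.0000) + 7.8 * (0.3420, -0.9397) = (0.0000 + 2.6678, 0.0000 + -7.3296) = (2.6678, -7.3296)
link 1: phi[1] = -70 + -20 = -90 deg
  cos(-90 deg) = 0.0000, sin(-90 deg) = -1.0000
  joint[2] = (2.6678, -7.3296) + 2.7 * (0.0000, -1.0000) = (2.6678 + 0.0000, -7.3296 + -2.7000) = (2.6678, -10.0296)
End effector: (2.6678, -10.0296)

Answer: 2.6678 -10.0296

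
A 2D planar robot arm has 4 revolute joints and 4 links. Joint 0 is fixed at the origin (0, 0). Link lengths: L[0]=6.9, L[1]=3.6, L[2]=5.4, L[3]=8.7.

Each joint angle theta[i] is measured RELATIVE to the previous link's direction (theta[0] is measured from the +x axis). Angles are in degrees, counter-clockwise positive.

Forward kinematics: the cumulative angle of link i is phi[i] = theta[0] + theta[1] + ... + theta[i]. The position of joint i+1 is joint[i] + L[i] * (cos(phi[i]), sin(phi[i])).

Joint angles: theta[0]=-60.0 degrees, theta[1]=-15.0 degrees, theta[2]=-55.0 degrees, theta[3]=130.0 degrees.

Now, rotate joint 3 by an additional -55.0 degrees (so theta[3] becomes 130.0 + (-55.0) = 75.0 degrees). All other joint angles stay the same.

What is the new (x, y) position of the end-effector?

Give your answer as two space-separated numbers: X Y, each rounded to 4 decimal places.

Answer: 5.9008 -20.7162

Derivation:
joint[0] = (0.0000, 0.0000)  (base)
link 0: phi[0] = -60 = -60 deg
  cos(-60 deg) = 0.5000, sin(-60 deg) = -0.8660
  joint[1] = (0.0000, 0.0000) + 6.9 * (0.5000, -0.8660) = (0.0000 + 3.4500, 0.0000 + -5.9756) = (3.4500, -5.9756)
link 1: phi[1] = -60 + -15 = -75 deg
  cos(-75 deg) = 0.2588, sin(-75 deg) = -0.9659
  joint[2] = (3.4500, -5.9756) + 3.6 * (0.2588, -0.9659) = (3.4500 + 0.9317, -5.9756 + -3.4773) = (4.3817, -9.4529)
link 2: phi[2] = -60 + -15 + -55 = -130 deg
  cos(-130 deg) = -0.6428, sin(-130 deg) = -0.7660
  joint[3] = (4.3817, -9.4529) + 5.4 * (-0.6428, -0.7660) = (4.3817 + -3.4711, -9.4529 + -4.1366) = (0.9107, -13.5895)
link 3: phi[3] = -60 + -15 + -55 + 75 = -55 deg
  cos(-55 deg) = 0.5736, sin(-55 deg) = -0.8192
  joint[4] = (0.9107, -13.5895) + 8.7 * (0.5736, -0.8192) = (0.9107 + 4.9901, -13.5895 + -7.1266) = (5.9008, -20.7162)
End effector: (5.9008, -20.7162)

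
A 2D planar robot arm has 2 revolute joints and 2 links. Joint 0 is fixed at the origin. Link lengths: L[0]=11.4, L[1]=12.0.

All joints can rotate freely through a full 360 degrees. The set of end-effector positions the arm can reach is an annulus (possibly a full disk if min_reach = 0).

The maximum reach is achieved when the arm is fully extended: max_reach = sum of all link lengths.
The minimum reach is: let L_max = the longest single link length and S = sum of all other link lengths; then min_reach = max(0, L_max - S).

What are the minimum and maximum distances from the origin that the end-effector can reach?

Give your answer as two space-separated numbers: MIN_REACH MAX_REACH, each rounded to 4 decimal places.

Link lengths: [11.4, 12.0]
max_reach = 11.4 + 12 = 23.4
L_max = max([11.4, 12.0]) = 12
S (sum of others) = 23.4 - 12 = 11.4
min_reach = max(0, 12 - 11.4) = max(0, 0.6) = 0.6

Answer: 0.6000 23.4000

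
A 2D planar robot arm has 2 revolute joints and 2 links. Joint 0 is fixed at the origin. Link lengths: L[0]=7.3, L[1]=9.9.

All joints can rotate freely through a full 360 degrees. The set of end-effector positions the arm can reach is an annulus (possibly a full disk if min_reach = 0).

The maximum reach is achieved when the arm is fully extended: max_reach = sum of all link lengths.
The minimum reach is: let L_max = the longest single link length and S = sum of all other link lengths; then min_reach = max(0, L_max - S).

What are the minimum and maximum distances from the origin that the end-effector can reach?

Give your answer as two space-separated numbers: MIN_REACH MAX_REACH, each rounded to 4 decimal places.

Link lengths: [7.3, 9.9]
max_reach = 7.3 + 9.9 = 17.2
L_max = max([7.3, 9.9]) = 9.9
S (sum of others) = 17.2 - 9.9 = 7.3
min_reach = max(0, 9.9 - 7.3) = max(0, 2.6) = 2.6

Answer: 2.6000 17.2000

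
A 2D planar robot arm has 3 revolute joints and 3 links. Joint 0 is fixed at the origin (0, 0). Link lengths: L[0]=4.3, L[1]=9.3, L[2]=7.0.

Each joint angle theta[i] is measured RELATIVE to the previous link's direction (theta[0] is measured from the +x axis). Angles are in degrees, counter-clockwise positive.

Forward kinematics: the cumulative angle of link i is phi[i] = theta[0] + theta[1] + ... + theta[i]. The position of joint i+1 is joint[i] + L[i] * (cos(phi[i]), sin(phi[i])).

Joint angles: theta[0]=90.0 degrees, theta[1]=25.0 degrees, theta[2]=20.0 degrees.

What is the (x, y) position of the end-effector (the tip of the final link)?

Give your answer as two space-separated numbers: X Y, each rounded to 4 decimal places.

Answer: -8.8801 17.6784

Derivation:
joint[0] = (0.0000, 0.0000)  (base)
link 0: phi[0] = 90 = 90 deg
  cos(90 deg) = 0.0000, sin(90 deg) = 1.0000
  joint[1] = (0.0000, 0.0000) + 4.3 * (0.0000, 1.0000) = (0.0000 + 0.0000, 0.0000 + 4.3000) = (0.0000, 4.3000)
link 1: phi[1] = 90 + 25 = 115 deg
  cos(115 deg) = -0.4226, sin(115 deg) = 0.9063
  joint[2] = (0.0000, 4.3000) + 9.3 * (-0.4226, 0.9063) = (0.0000 + -3.9303, 4.3000 + 8.4287) = (-3.9303, 12.7287)
link 2: phi[2] = 90 + 25 + 20 = 135 deg
  cos(135 deg) = -0.7071, sin(135 deg) = 0.7071
  joint[3] = (-3.9303, 12.7287) + 7 * (-0.7071, 0.7071) = (-3.9303 + -4.9497, 12.7287 + 4.9497) = (-8.8801, 17.6784)
End effector: (-8.8801, 17.6784)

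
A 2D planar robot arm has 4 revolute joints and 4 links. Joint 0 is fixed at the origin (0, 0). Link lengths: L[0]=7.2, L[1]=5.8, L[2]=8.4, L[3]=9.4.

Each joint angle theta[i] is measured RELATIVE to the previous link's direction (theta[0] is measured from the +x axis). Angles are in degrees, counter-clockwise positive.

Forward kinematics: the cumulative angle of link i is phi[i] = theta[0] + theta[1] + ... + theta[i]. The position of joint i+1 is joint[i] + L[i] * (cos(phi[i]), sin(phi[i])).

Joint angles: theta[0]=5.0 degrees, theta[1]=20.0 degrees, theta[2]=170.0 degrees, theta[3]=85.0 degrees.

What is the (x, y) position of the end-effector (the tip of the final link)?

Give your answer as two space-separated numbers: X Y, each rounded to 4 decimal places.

Answer: 5.9477 -8.3526

Derivation:
joint[0] = (0.0000, 0.0000)  (base)
link 0: phi[0] = 5 = 5 deg
  cos(5 deg) = 0.9962, sin(5 deg) = 0.0872
  joint[1] = (0.0000, 0.0000) + 7.2 * (0.9962, 0.0872) = (0.0000 + 7.1726, 0.0000 + 0.6275) = (7.1726, 0.6275)
link 1: phi[1] = 5 + 20 = 25 deg
  cos(25 deg) = 0.9063, sin(25 deg) = 0.4226
  joint[2] = (7.1726, 0.6275) + 5.8 * (0.9063, 0.4226) = (7.1726 + 5.2566, 0.6275 + 2.4512) = (12.4292, 3.0787)
link 2: phi[2] = 5 + 20 + 170 = 195 deg
  cos(195 deg) = -0.9659, sin(195 deg) = -0.2588
  joint[3] = (12.4292, 3.0787) + 8.4 * (-0.9659, -0.2588) = (12.4292 + -8.1138, 3.0787 + -2.1741) = (4.3154, 0.9046)
link 3: phi[3] = 5 + 20 + 170 + 85 = 280 deg
  cos(280 deg) = 0.1736, sin(280 deg) = -0.9848
  joint[4] = (4.3154, 0.9046) + 9.4 * (0.1736, -0.9848) = (4.3154 + 1.6323, 0.9046 + -9.2572) = (5.9477, -8.3526)
End effector: (5.9477, -8.3526)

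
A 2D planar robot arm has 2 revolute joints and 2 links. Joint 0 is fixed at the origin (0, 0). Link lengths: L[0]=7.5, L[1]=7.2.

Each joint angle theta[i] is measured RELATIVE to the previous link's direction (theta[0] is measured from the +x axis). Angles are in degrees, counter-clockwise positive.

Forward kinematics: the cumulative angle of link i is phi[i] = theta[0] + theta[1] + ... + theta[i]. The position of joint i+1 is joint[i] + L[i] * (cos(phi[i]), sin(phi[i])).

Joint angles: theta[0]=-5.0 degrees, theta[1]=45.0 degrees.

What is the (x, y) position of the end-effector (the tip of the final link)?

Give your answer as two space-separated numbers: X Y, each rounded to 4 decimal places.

Answer: 12.9870 3.9744

Derivation:
joint[0] = (0.0000, 0.0000)  (base)
link 0: phi[0] = -5 = -5 deg
  cos(-5 deg) = 0.9962, sin(-5 deg) = -0.0872
  joint[1] = (0.0000, 0.0000) + 7.5 * (0.9962, -0.0872) = (0.0000 + 7.4715, 0.0000 + -0.6537) = (7.4715, -0.6537)
link 1: phi[1] = -5 + 45 = 40 deg
  cos(40 deg) = 0.7660, sin(40 deg) = 0.6428
  joint[2] = (7.4715, -0.6537) + 7.2 * (0.7660, 0.6428) = (7.4715 + 5.5155, -0.6537 + 4.6281) = (12.9870, 3.9744)
End effector: (12.9870, 3.9744)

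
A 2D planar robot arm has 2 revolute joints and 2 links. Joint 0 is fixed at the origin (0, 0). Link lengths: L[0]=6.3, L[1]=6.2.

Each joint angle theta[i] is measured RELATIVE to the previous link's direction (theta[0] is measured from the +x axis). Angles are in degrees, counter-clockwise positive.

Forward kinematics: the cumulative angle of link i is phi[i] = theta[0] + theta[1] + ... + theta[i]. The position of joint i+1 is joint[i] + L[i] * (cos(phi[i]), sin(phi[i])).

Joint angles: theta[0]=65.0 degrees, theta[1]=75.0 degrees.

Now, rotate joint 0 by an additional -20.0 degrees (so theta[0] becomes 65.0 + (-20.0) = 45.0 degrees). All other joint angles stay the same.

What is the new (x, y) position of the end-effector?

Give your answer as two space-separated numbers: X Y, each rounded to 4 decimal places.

joint[0] = (0.0000, 0.0000)  (base)
link 0: phi[0] = 45 = 45 deg
  cos(45 deg) = 0.7071, sin(45 deg) = 0.7071
  joint[1] = (0.0000, 0.0000) + 6.3 * (0.7071, 0.7071) = (0.0000 + 4.4548, 0.0000 + 4.4548) = (4.4548, 4.4548)
link 1: phi[1] = 45 + 75 = 120 deg
  cos(120 deg) = -0.5000, sin(120 deg) = 0.8660
  joint[2] = (4.4548, 4.4548) + 6.2 * (-0.5000, 0.8660) = (4.4548 + -3.1000, 4.4548 + 5.3694) = (1.3548, 9.8241)
End effector: (1.3548, 9.8241)

Answer: 1.3548 9.8241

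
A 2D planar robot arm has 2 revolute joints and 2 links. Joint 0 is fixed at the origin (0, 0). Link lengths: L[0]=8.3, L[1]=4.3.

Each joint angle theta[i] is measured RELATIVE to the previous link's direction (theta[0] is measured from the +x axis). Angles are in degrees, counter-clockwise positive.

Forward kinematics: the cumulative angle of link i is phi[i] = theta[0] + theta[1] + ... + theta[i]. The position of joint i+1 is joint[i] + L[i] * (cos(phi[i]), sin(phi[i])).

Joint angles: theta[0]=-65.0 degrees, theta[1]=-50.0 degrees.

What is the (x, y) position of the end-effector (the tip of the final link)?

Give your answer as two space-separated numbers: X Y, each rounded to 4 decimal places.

Answer: 1.6905 -11.4195

Derivation:
joint[0] = (0.0000, 0.0000)  (base)
link 0: phi[0] = -65 = -65 deg
  cos(-65 deg) = 0.4226, sin(-65 deg) = -0.9063
  joint[1] = (0.0000, 0.0000) + 8.3 * (0.4226, -0.9063) = (0.0000 + 3.5077, 0.0000 + -7.5224) = (3.5077, -7.5224)
link 1: phi[1] = -65 + -50 = -115 deg
  cos(-115 deg) = -0.4226, sin(-115 deg) = -0.9063
  joint[2] = (3.5077, -7.5224) + 4.3 * (-0.4226, -0.9063) = (3.5077 + -1.8173, -7.5224 + -3.8971) = (1.6905, -11.4195)
End effector: (1.6905, -11.4195)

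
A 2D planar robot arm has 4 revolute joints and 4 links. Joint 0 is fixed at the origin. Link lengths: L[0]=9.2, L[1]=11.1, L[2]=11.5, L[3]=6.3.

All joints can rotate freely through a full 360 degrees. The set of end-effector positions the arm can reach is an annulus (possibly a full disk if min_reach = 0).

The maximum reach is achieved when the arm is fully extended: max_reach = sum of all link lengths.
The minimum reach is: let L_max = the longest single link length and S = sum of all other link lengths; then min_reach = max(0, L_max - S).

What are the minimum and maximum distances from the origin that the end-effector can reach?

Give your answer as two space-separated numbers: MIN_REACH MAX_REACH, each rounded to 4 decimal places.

Link lengths: [9.2, 11.1, 11.5, 6.3]
max_reach = 9.2 + 11.1 + 11.5 + 6.3 = 38.1
L_max = max([9.2, 11.1, 11.5, 6.3]) = 11.5
S (sum of others) = 38.1 - 11.5 = 26.6
min_reach = max(0, 11.5 - 26.6) = max(0, -15.1) = 0

Answer: 0.0000 38.1000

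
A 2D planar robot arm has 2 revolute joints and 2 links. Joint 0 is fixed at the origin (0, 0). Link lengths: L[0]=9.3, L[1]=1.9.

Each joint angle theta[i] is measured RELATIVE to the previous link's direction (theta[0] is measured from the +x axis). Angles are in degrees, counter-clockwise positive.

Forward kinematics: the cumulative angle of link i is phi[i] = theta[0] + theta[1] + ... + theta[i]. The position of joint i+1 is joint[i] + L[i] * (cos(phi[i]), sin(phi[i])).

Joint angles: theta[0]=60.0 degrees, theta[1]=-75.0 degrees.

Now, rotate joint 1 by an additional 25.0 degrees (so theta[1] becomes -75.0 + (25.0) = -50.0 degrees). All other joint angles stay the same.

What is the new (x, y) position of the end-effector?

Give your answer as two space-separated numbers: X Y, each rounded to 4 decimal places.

joint[0] = (0.0000, 0.0000)  (base)
link 0: phi[0] = 60 = 60 deg
  cos(60 deg) = 0.5000, sin(60 deg) = 0.8660
  joint[1] = (0.0000, 0.0000) + 9.3 * (0.5000, 0.8660) = (0.0000 + 4.6500, 0.0000 + 8.0540) = (4.6500, 8.0540)
link 1: phi[1] = 60 + -50 = 10 deg
  cos(10 deg) = 0.9848, sin(10 deg) = 0.1736
  joint[2] = (4.6500, 8.0540) + 1.9 * (0.9848, 0.1736) = (4.6500 + 1.8711, 8.0540 + 0.3299) = (6.5211, 8.3840)
End effector: (6.5211, 8.3840)

Answer: 6.5211 8.3840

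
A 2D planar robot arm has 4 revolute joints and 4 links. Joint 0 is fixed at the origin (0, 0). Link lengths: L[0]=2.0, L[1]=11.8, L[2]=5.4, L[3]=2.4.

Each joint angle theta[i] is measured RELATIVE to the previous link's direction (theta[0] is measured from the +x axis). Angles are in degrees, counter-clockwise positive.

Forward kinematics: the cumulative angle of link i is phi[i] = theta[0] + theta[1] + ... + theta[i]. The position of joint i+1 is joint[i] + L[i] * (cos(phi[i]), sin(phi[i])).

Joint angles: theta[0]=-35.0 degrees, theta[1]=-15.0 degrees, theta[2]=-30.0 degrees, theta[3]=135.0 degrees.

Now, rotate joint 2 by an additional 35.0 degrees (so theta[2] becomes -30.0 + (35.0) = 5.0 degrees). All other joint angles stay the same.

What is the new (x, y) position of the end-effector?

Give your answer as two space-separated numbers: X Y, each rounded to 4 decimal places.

Answer: 13.0416 -11.6049

Derivation:
joint[0] = (0.0000, 0.0000)  (base)
link 0: phi[0] = -35 = -35 deg
  cos(-35 deg) = 0.8192, sin(-35 deg) = -0.5736
  joint[1] = (0.0000, 0.0000) + 2 * (0.8192, -0.5736) = (0.0000 + 1.6383, 0.0000 + -1.1472) = (1.6383, -1.1472)
link 1: phi[1] = -35 + -15 = -50 deg
  cos(-50 deg) = 0.6428, sin(-50 deg) = -0.7660
  joint[2] = (1.6383, -1.1472) + 11.8 * (0.6428, -0.7660) = (1.6383 + 7.5849, -1.1472 + -9.0393) = (9.2232, -10.1865)
link 2: phi[2] = -35 + -15 + 5 = -45 deg
  cos(-45 deg) = 0.7071, sin(-45 deg) = -0.7071
  joint[3] = (9.2232, -10.1865) + 5.4 * (0.7071, -0.7071) = (9.2232 + 3.8184, -10.1865 + -3.8184) = (13.0416, -14.0049)
link 3: phi[3] = -35 + -15 + 5 + 135 = 90 deg
  cos(90 deg) = 0.0000, sin(90 deg) = 1.0000
  joint[4] = (13.0416, -14.0049) + 2.4 * (0.0000, 1.0000) = (13.0416 + 0.0000, -14.0049 + 2.4000) = (13.0416, -11.6049)
End effector: (13.0416, -11.6049)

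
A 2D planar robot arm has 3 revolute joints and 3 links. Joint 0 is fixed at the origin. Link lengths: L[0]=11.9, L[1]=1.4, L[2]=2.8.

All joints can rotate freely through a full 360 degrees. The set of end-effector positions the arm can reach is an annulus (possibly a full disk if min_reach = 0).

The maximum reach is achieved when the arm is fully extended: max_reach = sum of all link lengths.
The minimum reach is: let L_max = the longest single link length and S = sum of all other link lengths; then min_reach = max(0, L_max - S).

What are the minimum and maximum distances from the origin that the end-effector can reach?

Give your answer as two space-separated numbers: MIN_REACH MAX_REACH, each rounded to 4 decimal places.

Answer: 7.7000 16.1000

Derivation:
Link lengths: [11.9, 1.4, 2.8]
max_reach = 11.9 + 1.4 + 2.8 = 16.1
L_max = max([11.9, 1.4, 2.8]) = 11.9
S (sum of others) = 16.1 - 11.9 = 4.2
min_reach = max(0, 11.9 - 4.2) = max(0, 7.7) = 7.7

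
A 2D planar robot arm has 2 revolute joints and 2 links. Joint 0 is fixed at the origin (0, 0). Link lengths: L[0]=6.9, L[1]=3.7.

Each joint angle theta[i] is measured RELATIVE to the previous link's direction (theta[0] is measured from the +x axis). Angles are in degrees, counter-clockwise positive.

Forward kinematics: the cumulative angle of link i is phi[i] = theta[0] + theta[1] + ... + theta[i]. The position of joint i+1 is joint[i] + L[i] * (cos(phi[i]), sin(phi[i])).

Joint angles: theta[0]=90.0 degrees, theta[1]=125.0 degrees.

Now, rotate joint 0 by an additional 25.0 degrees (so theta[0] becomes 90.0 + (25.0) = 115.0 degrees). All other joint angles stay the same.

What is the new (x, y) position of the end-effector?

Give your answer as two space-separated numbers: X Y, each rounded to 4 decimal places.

joint[0] = (0.0000, 0.0000)  (base)
link 0: phi[0] = 115 = 115 deg
  cos(115 deg) = -0.4226, sin(115 deg) = 0.9063
  joint[1] = (0.0000, 0.0000) + 6.9 * (-0.4226, 0.9063) = (0.0000 + -2.9161, 0.0000 + 6.2535) = (-2.9161, 6.2535)
link 1: phi[1] = 115 + 125 = 240 deg
  cos(240 deg) = -0.5000, sin(240 deg) = -0.8660
  joint[2] = (-2.9161, 6.2535) + 3.7 * (-0.5000, -0.8660) = (-2.9161 + -1.8500, 6.2535 + -3.2043) = (-4.7661, 3.0492)
End effector: (-4.7661, 3.0492)

Answer: -4.7661 3.0492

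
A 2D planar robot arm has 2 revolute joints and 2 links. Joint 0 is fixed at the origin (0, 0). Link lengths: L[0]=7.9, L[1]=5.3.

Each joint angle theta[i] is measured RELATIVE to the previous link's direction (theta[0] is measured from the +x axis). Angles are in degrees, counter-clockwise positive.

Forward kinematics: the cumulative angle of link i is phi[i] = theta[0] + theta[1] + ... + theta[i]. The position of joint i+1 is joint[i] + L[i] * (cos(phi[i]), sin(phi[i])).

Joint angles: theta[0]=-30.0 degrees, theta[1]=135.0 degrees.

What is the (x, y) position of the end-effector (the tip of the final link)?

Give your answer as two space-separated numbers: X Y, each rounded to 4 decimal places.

joint[0] = (0.0000, 0.0000)  (base)
link 0: phi[0] = -30 = -30 deg
  cos(-30 deg) = 0.8660, sin(-30 deg) = -0.5000
  joint[1] = (0.0000, 0.0000) + 7.9 * (0.8660, -0.5000) = (0.0000 + 6.8416, 0.0000 + -3.9500) = (6.8416, -3.9500)
link 1: phi[1] = -30 + 135 = 105 deg
  cos(105 deg) = -0.2588, sin(105 deg) = 0.9659
  joint[2] = (6.8416, -3.9500) + 5.3 * (-0.2588, 0.9659) = (6.8416 + -1.3717, -3.9500 + 5.1194) = (5.4699, 1.1694)
End effector: (5.4699, 1.1694)

Answer: 5.4699 1.1694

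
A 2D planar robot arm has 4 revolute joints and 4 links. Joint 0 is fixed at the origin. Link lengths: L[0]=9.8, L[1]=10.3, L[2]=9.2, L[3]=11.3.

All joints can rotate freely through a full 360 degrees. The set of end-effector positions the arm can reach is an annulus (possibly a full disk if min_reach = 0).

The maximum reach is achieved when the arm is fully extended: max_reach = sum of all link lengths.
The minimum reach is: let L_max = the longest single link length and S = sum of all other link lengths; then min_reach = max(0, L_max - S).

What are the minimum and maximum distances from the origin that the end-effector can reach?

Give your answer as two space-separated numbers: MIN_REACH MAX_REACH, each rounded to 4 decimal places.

Link lengths: [9.8, 10.3, 9.2, 11.3]
max_reach = 9.8 + 10.3 + 9.2 + 11.3 = 40.6
L_max = max([9.8, 10.3, 9.2, 11.3]) = 11.3
S (sum of others) = 40.6 - 11.3 = 29.3
min_reach = max(0, 11.3 - 29.3) = max(0, -18) = 0

Answer: 0.0000 40.6000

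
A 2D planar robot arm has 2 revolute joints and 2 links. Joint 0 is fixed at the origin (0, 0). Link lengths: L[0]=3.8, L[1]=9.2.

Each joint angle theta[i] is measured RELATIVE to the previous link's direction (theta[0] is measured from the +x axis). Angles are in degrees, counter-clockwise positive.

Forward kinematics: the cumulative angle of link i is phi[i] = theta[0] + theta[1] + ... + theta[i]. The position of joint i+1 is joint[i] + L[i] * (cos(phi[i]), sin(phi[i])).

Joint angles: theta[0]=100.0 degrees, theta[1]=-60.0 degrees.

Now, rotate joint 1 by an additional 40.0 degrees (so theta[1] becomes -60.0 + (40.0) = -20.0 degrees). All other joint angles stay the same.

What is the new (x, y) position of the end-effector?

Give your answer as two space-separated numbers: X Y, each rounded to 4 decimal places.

joint[0] = (0.0000, 0.0000)  (base)
link 0: phi[0] = 100 = 100 deg
  cos(100 deg) = -0.1736, sin(100 deg) = 0.9848
  joint[1] = (0.0000, 0.0000) + 3.8 * (-0.1736, 0.9848) = (0.0000 + -0.6599, 0.0000 + 3.7423) = (-0.6599, 3.7423)
link 1: phi[1] = 100 + -20 = 80 deg
  cos(80 deg) = 0.1736, sin(80 deg) = 0.9848
  joint[2] = (-0.6599, 3.7423) + 9.2 * (0.1736, 0.9848) = (-0.6599 + 1.5976, 3.7423 + 9.0602) = (0.9377, 12.8025)
End effector: (0.9377, 12.8025)

Answer: 0.9377 12.8025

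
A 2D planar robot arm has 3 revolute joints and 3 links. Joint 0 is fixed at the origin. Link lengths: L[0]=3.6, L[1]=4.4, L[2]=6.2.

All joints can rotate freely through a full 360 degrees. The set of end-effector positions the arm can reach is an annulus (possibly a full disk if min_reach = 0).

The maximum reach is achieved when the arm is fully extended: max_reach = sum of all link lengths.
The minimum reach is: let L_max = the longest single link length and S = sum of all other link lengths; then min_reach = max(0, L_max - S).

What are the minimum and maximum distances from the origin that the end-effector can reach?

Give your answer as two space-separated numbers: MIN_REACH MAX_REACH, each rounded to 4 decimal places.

Link lengths: [3.6, 4.4, 6.2]
max_reach = 3.6 + 4.4 + 6.2 = 14.2
L_max = max([3.6, 4.4, 6.2]) = 6.2
S (sum of others) = 14.2 - 6.2 = 8
min_reach = max(0, 6.2 - 8) = max(0, -1.8) = 0

Answer: 0.0000 14.2000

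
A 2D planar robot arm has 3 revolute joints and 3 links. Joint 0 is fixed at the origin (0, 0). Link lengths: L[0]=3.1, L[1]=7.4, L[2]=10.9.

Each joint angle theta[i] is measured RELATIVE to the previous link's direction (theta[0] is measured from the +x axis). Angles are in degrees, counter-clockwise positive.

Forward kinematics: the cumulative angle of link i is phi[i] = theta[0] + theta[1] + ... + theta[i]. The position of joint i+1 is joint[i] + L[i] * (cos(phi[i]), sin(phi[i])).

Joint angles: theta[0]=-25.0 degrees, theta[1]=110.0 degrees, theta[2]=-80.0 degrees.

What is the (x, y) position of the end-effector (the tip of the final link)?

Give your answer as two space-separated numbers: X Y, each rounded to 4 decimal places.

joint[0] = (0.0000, 0.0000)  (base)
link 0: phi[0] = -25 = -25 deg
  cos(-25 deg) = 0.9063, sin(-25 deg) = -0.4226
  joint[1] = (0.0000, 0.0000) + 3.1 * (0.9063, -0.4226) = (0.0000 + 2.8096, 0.0000 + -1.3101) = (2.8096, -1.3101)
link 1: phi[1] = -25 + 110 = 85 deg
  cos(85 deg) = 0.0872, sin(85 deg) = 0.9962
  joint[2] = (2.8096, -1.3101) + 7.4 * (0.0872, 0.9962) = (2.8096 + 0.6450, -1.3101 + 7.3718) = (3.4545, 6.0617)
link 2: phi[2] = -25 + 110 + -80 = 5 deg
  cos(5 deg) = 0.9962, sin(5 deg) = 0.0872
  joint[3] = (3.4545, 6.0617) + 10.9 * (0.9962, 0.0872) = (3.4545 + 10.8585, 6.0617 + 0.9500) = (14.3130, 7.0117)
End effector: (14.3130, 7.0117)

Answer: 14.3130 7.0117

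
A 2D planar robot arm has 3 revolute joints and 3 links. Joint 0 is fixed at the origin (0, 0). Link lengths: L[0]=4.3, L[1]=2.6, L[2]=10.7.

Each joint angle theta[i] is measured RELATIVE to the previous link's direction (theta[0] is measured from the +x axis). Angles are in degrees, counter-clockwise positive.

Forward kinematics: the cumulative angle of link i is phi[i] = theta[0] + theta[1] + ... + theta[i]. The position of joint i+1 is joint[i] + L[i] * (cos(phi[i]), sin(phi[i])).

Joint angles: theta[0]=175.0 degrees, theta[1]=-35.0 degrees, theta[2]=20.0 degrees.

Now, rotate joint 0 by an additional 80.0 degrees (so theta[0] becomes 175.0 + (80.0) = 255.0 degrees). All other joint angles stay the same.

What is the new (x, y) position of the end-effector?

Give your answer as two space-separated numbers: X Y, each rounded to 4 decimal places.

Answer: -8.4546 -15.0912

Derivation:
joint[0] = (0.0000, 0.0000)  (base)
link 0: phi[0] = 255 = 255 deg
  cos(255 deg) = -0.2588, sin(255 deg) = -0.9659
  joint[1] = (0.0000, 0.0000) + 4.3 * (-0.2588, -0.9659) = (0.0000 + -1.1129, 0.0000 + -4.1535) = (-1.1129, -4.1535)
link 1: phi[1] = 255 + -35 = 220 deg
  cos(220 deg) = -0.7660, sin(220 deg) = -0.6428
  joint[2] = (-1.1129, -4.1535) + 2.6 * (-0.7660, -0.6428) = (-1.1129 + -1.9917, -4.1535 + -1.6712) = (-3.1046, -5.8247)
link 2: phi[2] = 255 + -35 + 20 = 240 deg
  cos(240 deg) = -0.5000, sin(240 deg) = -0.8660
  joint[3] = (-3.1046, -5.8247) + 10.7 * (-0.5000, -0.8660) = (-3.1046 + -5.3500, -5.8247 + -9.2665) = (-8.4546, -15.0912)
End effector: (-8.4546, -15.0912)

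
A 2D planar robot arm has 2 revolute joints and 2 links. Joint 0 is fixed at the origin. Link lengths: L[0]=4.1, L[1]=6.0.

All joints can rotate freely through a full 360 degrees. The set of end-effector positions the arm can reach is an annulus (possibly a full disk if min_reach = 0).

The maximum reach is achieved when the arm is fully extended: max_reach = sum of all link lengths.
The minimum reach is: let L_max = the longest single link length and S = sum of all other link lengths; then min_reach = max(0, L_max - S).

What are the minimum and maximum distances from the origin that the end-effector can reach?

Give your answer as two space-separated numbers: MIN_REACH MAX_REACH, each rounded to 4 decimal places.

Link lengths: [4.1, 6.0]
max_reach = 4.1 + 6 = 10.1
L_max = max([4.1, 6.0]) = 6
S (sum of others) = 10.1 - 6 = 4.1
min_reach = max(0, 6 - 4.1) = max(0, 1.9) = 1.9

Answer: 1.9000 10.1000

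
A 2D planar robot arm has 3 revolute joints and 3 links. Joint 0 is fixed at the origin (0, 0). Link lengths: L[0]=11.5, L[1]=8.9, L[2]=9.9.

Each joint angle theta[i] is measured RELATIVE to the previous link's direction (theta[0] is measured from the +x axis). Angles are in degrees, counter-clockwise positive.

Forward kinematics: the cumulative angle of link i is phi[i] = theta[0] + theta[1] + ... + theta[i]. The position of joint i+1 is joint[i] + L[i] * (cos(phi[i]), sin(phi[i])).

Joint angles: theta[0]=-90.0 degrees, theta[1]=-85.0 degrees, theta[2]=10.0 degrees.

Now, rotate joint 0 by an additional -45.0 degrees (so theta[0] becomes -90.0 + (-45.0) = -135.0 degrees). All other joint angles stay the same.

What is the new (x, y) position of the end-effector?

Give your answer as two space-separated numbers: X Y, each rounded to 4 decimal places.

joint[0] = (0.0000, 0.0000)  (base)
link 0: phi[0] = -135 = -135 deg
  cos(-135 deg) = -0.7071, sin(-135 deg) = -0.7071
  joint[1] = (0.0000, 0.0000) + 11.5 * (-0.7071, -0.7071) = (0.0000 + -8.1317, 0.0000 + -8.1317) = (-8.1317, -8.1317)
link 1: phi[1] = -135 + -85 = -220 deg
  cos(-220 deg) = -0.7660, sin(-220 deg) = 0.6428
  joint[2] = (-8.1317, -8.1317) + 8.9 * (-0.7660, 0.6428) = (-8.1317 + -6.8178, -8.1317 + 5.7208) = (-14.9495, -2.4109)
link 2: phi[2] = -135 + -85 + 10 = -210 deg
  cos(-210 deg) = -0.8660, sin(-210 deg) = 0.5000
  joint[3] = (-14.9495, -2.4109) + 9.9 * (-0.8660, 0.5000) = (-14.9495 + -8.5737, -2.4109 + 4.9500) = (-23.5232, 2.5391)
End effector: (-23.5232, 2.5391)

Answer: -23.5232 2.5391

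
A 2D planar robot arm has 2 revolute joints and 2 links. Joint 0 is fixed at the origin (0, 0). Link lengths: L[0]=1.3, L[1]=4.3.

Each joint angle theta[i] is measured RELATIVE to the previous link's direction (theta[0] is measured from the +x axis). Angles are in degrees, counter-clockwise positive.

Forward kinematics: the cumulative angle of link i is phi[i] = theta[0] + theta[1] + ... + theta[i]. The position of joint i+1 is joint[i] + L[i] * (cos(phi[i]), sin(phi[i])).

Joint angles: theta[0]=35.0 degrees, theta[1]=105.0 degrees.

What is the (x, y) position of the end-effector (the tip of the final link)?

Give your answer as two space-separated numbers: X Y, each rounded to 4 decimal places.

joint[0] = (0.0000, 0.0000)  (base)
link 0: phi[0] = 35 = 35 deg
  cos(35 deg) = 0.8192, sin(35 deg) = 0.5736
  joint[1] = (0.0000, 0.0000) + 1.3 * (0.8192, 0.5736) = (0.0000 + 1.0649, 0.0000 + 0.7456) = (1.0649, 0.7456)
link 1: phi[1] = 35 + 105 = 140 deg
  cos(140 deg) = -0.7660, sin(140 deg) = 0.6428
  joint[2] = (1.0649, 0.7456) + 4.3 * (-0.7660, 0.6428) = (1.0649 + -3.2940, 0.7456 + 2.7640) = (-2.2291, 3.5096)
End effector: (-2.2291, 3.5096)

Answer: -2.2291 3.5096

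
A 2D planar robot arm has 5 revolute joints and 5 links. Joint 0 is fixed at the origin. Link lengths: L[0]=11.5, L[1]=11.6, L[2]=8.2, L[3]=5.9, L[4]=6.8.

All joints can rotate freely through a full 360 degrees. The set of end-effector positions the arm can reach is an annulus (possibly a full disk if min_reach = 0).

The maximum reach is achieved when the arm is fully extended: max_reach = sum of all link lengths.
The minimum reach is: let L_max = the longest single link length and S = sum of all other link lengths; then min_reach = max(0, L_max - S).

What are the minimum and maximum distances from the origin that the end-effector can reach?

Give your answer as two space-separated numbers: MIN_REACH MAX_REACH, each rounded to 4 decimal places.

Answer: 0.0000 44.0000

Derivation:
Link lengths: [11.5, 11.6, 8.2, 5.9, 6.8]
max_reach = 11.5 + 11.6 + 8.2 + 5.9 + 6.8 = 44
L_max = max([11.5, 11.6, 8.2, 5.9, 6.8]) = 11.6
S (sum of others) = 44 - 11.6 = 32.4
min_reach = max(0, 11.6 - 32.4) = max(0, -20.8) = 0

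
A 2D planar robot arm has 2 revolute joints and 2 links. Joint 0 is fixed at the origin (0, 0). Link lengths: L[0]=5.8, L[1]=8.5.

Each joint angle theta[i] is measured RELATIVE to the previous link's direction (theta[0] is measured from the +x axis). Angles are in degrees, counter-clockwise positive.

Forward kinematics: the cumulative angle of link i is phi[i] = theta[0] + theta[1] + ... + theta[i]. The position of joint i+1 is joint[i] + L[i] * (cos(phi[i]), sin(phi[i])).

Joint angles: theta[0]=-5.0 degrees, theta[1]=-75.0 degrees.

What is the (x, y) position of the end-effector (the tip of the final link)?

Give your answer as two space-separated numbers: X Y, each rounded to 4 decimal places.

Answer: 7.2539 -8.8764

Derivation:
joint[0] = (0.0000, 0.0000)  (base)
link 0: phi[0] = -5 = -5 deg
  cos(-5 deg) = 0.9962, sin(-5 deg) = -0.0872
  joint[1] = (0.0000, 0.0000) + 5.8 * (0.9962, -0.0872) = (0.0000 + 5.7779, 0.0000 + -0.5055) = (5.7779, -0.5055)
link 1: phi[1] = -5 + -75 = -80 deg
  cos(-80 deg) = 0.1736, sin(-80 deg) = -0.9848
  joint[2] = (5.7779, -0.5055) + 8.5 * (0.1736, -0.9848) = (5.7779 + 1.4760, -0.5055 + -8.3709) = (7.2539, -8.8764)
End effector: (7.2539, -8.8764)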